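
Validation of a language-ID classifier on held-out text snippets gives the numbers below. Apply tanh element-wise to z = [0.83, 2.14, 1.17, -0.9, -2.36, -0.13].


tanh(0.83) = 0.6805
tanh(2.14) = 0.9727
tanh(1.17) = 0.8243
tanh(-0.9) = -0.7163
tanh(-2.36) = -0.9823
tanh(-0.13) = -0.1293
result = [0.6805, 0.9727, 0.8243, -0.7163, -0.9823, -0.1293]

[0.6805, 0.9727, 0.8243, -0.7163, -0.9823, -0.1293]


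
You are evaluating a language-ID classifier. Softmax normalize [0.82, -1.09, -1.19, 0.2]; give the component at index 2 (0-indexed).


Exponentials: e^0.82=2.2705, e^-1.09=0.3362, e^-1.19=0.3042, e^0.2=1.2214
Sum = 4.1323
Softmax = [0.5494, 0.0814, 0.0736, 0.2956]
p[2] = 0.3042/4.1323 = 0.0736

0.0736


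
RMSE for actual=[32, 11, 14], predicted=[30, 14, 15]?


MSE = 14/3 = 4.6667
RMSE = √(14/3) = 2.1602

2.1602


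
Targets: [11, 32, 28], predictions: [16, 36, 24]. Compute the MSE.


Squared errors: (11-16)²=25, (32-36)²=16, (28-24)²=16
Sum = 57
MSE = 57/3 = 19

19


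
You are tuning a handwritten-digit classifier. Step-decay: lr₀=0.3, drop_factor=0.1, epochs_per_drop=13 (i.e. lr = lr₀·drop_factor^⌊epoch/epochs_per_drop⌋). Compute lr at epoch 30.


n_drops = ⌊30/13⌋ = 2
lr = 0.3·0.1^2 = 0.3·0.01 = 0.003

0.003


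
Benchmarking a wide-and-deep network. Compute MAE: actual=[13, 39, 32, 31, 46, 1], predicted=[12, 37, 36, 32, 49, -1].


Absolute errors: |13-12|=1, |39-37|=2, |32-36|=4, |31-32|=1, |46-49|=3, |1+ 1|=2
Sum = 13
MAE = 13/6 = 13/6

13/6


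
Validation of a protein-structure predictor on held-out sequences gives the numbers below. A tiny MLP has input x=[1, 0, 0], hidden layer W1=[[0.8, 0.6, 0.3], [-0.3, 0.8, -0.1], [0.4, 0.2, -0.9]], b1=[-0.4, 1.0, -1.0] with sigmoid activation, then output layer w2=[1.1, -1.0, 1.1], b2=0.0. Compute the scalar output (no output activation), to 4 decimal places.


z1[0] = (0.8)·(1) + (0.6)·(0) + (0.3)·(0) - 0.4 = 0.4
z1[1] = (-0.3)·(1) + (0.8)·(0) + (-0.1)·(0) + 1.0 = 0.7
z1[2] = (0.4)·(1) + (0.2)·(0) + (-0.9)·(0) - 1.0 = -0.6
h = sigmoid(z1) = [0.5987, 0.6682, 0.3543]
output = (1.1)·(0.5987) + (-1.0)·(0.6682) + (1.1)·(0.3543) + 0.0 = 0.3801

0.3801


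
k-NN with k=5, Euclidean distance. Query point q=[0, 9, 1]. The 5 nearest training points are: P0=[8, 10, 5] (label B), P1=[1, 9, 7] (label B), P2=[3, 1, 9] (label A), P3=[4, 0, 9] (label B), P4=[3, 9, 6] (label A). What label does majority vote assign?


d(q,P0) = 9.0  (label B)
d(q,P1) = 6.0828  (label B)
d(q,P2) = 11.7047  (label A)
d(q,P3) = 12.6886  (label B)
d(q,P4) = 5.831  (label A)
Votes: A=2, B=3
Majority → B

B


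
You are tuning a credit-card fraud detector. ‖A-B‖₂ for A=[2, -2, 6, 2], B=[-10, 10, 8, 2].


d = √((2+ 10)² + (-2-10)² + (6-8)² + (2-2)²)
  = √(144 + 144 + 4 + 0)
  = √292 = 17.088

17.088


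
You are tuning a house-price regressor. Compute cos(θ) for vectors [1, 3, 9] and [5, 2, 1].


A·B = 1·5 + 3·2 + 9·1 = 20
‖A‖ = √91 = 9.5394, ‖B‖ = √30 = 5.4772
cos = 20/(√91·√30) = 20/√2730 = 0.3828

0.3828


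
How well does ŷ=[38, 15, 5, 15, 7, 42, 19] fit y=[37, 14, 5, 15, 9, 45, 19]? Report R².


ȳ = 20.5714
SS_res = Σ(y-ŷ)² = 15
SS_tot = Σ(y-ȳ)² = 1319.71
R² = 1 - SS_res/SS_tot = 1 - 0.0114 = 0.9886

0.9886


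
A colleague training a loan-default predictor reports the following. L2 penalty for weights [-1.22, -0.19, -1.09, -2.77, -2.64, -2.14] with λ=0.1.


‖w‖₂² = (-1.22)² + (-0.19)² + (-1.09)² + (-2.77)² + (-2.64)² + (-2.14)²
     = 1.4884 + 0.0361 + 1.1881 + 7.6729 + 6.9696 + 4.5796
     = 21.9347
λ·‖w‖₂² = 0.1·21.9347 = 2.19347

2.19347


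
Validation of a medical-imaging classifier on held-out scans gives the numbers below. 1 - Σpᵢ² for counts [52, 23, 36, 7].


Probabilities: [52/118, 23/118, 36/118, 7/118] ≈ [0.4407, 0.1949, 0.3051, 0.0593]
Σpᵢ² = (2704 + 529 + 1296 + 49)/118² = 4578/13924
Gini = 1 - Σpᵢ² = 1 - 4578/13924 = 0.6712

0.6712


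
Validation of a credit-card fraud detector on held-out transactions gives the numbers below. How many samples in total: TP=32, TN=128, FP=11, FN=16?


Total = TP + TN + FP + FN
= 32 + 128 + 11 + 16
= 187
(Predicted positive: 43, predicted negative: 144)

187


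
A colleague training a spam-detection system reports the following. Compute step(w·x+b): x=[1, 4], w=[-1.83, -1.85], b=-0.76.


z = (1)·(-1.83) + (4)·(-1.85) - 0.76
  = -9.99
step(z) = 0 (z<0)

0


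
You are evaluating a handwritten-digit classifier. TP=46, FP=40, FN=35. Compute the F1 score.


Precision = 46/86 = 0.5349
Recall = 46/81 = 0.5679
F1 = 2·P·R/(P+R) = 2·TP/(2·TP+FP+FN) = 92/(92+40+35) = 92/167 = 0.5509

0.5509


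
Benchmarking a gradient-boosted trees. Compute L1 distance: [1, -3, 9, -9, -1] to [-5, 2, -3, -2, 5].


d = |1+ 5| + |-3-2| + |9+ 3| + |-9+ 2| + |-1-5|
  = 6 + 5 + 12 + 7 + 6
  = 36

36


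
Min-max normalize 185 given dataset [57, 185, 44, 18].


min=18, max=185
(185-18)/(185-18) = 167/167 = 1.0

1.0


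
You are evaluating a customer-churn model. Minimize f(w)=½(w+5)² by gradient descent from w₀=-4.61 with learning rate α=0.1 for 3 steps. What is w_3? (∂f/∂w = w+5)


step 1: grad = -4.61+5 = 0.39; w = -4.61 - 0.1·(0.39) = -4.649
step 2: grad = -4.649+5 = 0.351; w = -4.649 - 0.1·(0.351) = -4.6841
step 3: grad = -4.6841+5 = 0.3159; w = -4.6841 - 0.1·(0.3159) = -4.71569

-4.71569


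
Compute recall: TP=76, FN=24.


Recall = TP/(TP+FN)
= 76/(76+24)
= 76/100 = 76.0%

76.0%


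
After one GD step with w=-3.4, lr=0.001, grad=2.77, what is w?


w_new = w - α·∇
= -3.4 - 0.001·2.77
= -3.4 - 0.00277
= -3.40277

-3.40277


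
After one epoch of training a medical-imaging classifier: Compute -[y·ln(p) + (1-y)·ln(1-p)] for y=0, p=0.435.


BCE = -[y·ln(p) + (1-y)·ln(1-p)]
= -0 - 1·ln(1-0.435)
= -ln(0.565) = 0.5709

0.5709


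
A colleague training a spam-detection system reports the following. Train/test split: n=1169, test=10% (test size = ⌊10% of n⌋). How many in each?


Test = ⌊1169·10/100⌋ = 116
Train = 1169 - 116 = 1053

Train: 1053, Test: 116


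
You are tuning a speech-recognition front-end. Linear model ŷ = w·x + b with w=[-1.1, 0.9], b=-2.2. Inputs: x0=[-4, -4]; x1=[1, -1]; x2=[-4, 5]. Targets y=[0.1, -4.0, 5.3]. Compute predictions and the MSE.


ŷ0 = (-1.1)·(-4) + (0.9)·(-4) - 2.2 = -1.4
ŷ1 = (-1.1)·(1) + (0.9)·(-1) - 2.2 = -4.2
ŷ2 = (-1.1)·(-4) + (0.9)·(5) - 2.2 = 6.7
errors² = [2.25, 0.04, 1.96]
MSE = 4.2500/3 = 1.4167

1.4167


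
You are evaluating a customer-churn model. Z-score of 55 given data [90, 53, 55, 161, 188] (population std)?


μ = 109.4, σ = 55.4206
z = (55 - 109.4)/55.4206 = -0.9816

-0.9816


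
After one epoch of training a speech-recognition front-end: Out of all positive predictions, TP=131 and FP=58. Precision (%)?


Precision = TP/(TP+FP)
= 131/(131+58)
= 131/189 = 69.31%

69.31%


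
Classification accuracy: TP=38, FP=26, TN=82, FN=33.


Accuracy = (TP+TN)/(TP+TN+FP+FN)
= (38+82)/(179)
= 120/179 = 67.04%

67.04%


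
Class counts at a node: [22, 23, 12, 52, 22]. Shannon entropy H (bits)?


Probabilities: [22/131, 23/131, 12/131, 52/131, 22/131] ≈ [0.1679, 0.1756, 0.0916, 0.3969, 0.1679]
H = -((22/131)·log₂(22/131) + (23/131)·log₂(23/131) + (12/131)·log₂(12/131) + (52/131)·log₂(52/131) + (22/131)·log₂(22/131))
  = 2.1502 bits

2.1502 bits


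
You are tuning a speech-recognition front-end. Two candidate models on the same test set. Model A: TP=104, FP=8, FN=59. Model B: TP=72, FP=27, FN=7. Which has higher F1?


Model A: P=104/112=0.9286, R=104/163=0.638, F1=2PR/(P+R)=2TP/(2TP+FP+FN)=208/275=0.7564
Model B: P=72/99=0.7273, R=72/79=0.9114, F1=2PR/(P+R)=2TP/(2TP+FP+FN)=144/178=0.809
0.7564 < 0.809 → Model B

Model B


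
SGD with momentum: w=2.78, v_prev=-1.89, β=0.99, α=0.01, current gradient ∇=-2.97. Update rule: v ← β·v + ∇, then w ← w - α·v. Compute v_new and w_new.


v_new = 0.99·-1.89 - 2.97 = -1.8711 - 2.97 = -4.8411
w_new = 2.78 - 0.01·-4.8411 = 2.78 + 0.048411 = 2.828411

v_new=-4.8411, w_new=2.828411


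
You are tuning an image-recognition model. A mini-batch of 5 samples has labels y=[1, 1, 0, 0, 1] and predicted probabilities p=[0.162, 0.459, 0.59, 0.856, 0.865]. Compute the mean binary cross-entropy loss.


L[0] = -ln(0.162) = 1.8202
L[1] = -ln(0.459) = 0.7787
L[2] = -ln(1-0.59) = -ln(0.41) = 0.8916
L[3] = -ln(1-0.856) = -ln(0.144) = 1.9379
L[4] = -ln(0.865) = 0.145
mean = (1.8202 + 0.7787 + 0.8916 + 1.9379 + 0.145)/5 = 1.1147

1.1147


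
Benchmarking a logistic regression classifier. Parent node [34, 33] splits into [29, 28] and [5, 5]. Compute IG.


Parent = [34, 33], H_parent = 0.9998
H_left = 0.9998 (n=57), H_right = 1 (n=10)
H_children = (57/67)·0.9998 + (10/67)·1 = 0.9998
IG = 0.9998 - 0.9998 = 0.0

0.0


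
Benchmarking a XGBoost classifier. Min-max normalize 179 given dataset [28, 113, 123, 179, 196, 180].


min=28, max=196
(179-28)/(196-28) = 151/168 = 0.8988

0.8988


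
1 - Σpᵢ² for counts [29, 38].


Probabilities: [29/67, 38/67] ≈ [0.4328, 0.5672]
Σpᵢ² = (841 + 1444)/67² = 2285/4489
Gini = 1 - Σpᵢ² = 1 - 2285/4489 = 0.491

0.491


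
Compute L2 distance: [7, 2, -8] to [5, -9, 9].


d = √((7-5)² + (2+ 9)² + (-8-9)²)
  = √(4 + 121 + 289)
  = √414 = 20.347

20.347


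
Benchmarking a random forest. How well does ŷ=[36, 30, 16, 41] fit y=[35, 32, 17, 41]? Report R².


ȳ = 31.25
SS_res = Σ(y-ŷ)² = 6
SS_tot = Σ(y-ȳ)² = 312.75
R² = 1 - SS_res/SS_tot = 1 - 0.0192 = 0.9808

0.9808


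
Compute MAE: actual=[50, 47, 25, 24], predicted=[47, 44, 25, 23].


Absolute errors: |50-47|=3, |47-44|=3, |25-25|=0, |24-23|=1
Sum = 7
MAE = 7/4 = 7/4

7/4


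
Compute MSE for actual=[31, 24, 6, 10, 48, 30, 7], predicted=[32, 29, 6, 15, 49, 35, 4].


Squared errors: (31-32)²=1, (24-29)²=25, (6-6)²=0, (10-15)²=25, (48-49)²=1, (30-35)²=25, (7-4)²=9
Sum = 86
MSE = 86/7 = 86/7

86/7


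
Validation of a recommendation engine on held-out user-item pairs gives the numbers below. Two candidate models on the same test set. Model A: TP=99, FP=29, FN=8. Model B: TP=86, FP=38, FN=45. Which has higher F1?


Model A: P=99/128=0.7734, R=99/107=0.9252, F1=2PR/(P+R)=2TP/(2TP+FP+FN)=198/235=0.8426
Model B: P=86/124=0.6935, R=86/131=0.6565, F1=2PR/(P+R)=2TP/(2TP+FP+FN)=172/255=0.6745
0.8426 > 0.6745 → Model A

Model A


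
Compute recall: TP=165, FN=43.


Recall = TP/(TP+FN)
= 165/(165+43)
= 165/208 = 79.33%

79.33%


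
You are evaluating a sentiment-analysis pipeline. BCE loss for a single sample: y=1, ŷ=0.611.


BCE = -[y·ln(p) + (1-y)·ln(1-p)]
= -1·ln(0.611) - 0
= -ln(0.611) = 0.4927

0.4927


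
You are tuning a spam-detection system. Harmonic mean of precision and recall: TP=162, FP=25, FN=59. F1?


Precision = 162/187 = 0.8663
Recall = 162/221 = 0.733
F1 = 2·P·R/(P+R) = 2·TP/(2·TP+FP+FN) = 324/(324+25+59) = 324/408 = 0.7941

0.7941


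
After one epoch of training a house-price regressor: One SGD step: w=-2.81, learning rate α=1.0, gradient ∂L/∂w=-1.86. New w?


w_new = w - α·∇
= -2.81 - 1.0·-1.86
= -2.81 + 1.86
= -0.95

-0.95


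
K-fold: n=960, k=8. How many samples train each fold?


Fold size = 960/8 = 120
Training per fold = 960 - 120 = 840

840


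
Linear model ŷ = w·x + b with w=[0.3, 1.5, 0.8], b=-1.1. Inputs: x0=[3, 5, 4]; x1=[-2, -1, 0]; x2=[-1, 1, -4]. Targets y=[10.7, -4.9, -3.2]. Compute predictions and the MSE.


ŷ0 = (0.3)·(3) + (1.5)·(5) + (0.8)·(4) - 1.1 = 10.5
ŷ1 = (0.3)·(-2) + (1.5)·(-1) + (0.8)·(0) - 1.1 = -3.2
ŷ2 = (0.3)·(-1) + (1.5)·(1) + (0.8)·(-4) - 1.1 = -3.1
errors² = [0.04, 2.89, 0.01]
MSE = 2.9400/3 = 0.98

0.98


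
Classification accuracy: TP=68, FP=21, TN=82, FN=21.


Accuracy = (TP+TN)/(TP+TN+FP+FN)
= (68+82)/(192)
= 150/192 = 78.12%

78.12%


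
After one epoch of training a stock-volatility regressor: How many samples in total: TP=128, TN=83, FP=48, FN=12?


Total = TP + TN + FP + FN
= 128 + 83 + 48 + 12
= 271
(Predicted positive: 176, predicted negative: 95)

271


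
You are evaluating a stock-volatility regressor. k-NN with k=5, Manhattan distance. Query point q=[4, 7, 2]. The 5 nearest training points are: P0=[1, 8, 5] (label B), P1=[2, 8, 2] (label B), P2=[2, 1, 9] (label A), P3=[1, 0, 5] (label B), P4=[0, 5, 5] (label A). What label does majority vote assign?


d(q,P0) = 7  (label B)
d(q,P1) = 3  (label B)
d(q,P2) = 15  (label A)
d(q,P3) = 13  (label B)
d(q,P4) = 9  (label A)
Votes: A=2, B=3
Majority → B

B


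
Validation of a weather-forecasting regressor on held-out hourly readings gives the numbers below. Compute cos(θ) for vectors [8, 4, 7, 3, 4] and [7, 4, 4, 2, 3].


A·B = 8·7 + 4·4 + 7·4 + 3·2 + 4·3 = 118
‖A‖ = √154 = 12.4097, ‖B‖ = √94 = 9.6954
cos = 118/(√154·√94) = 118/√14476 = 0.9807

0.9807


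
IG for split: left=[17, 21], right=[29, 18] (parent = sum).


Parent = [46, 39], H_parent = 0.9951
H_left = 0.992 (n=38), H_right = 0.9601 (n=47)
H_children = (38/85)·0.992 + (47/85)·0.9601 = 0.9744
IG = 0.9951 - 0.9744 = 0.0207

0.0207


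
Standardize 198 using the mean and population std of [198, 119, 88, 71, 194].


μ = 134, σ = 52.9264
z = (198 - 134)/52.9264 = 1.2092

1.2092


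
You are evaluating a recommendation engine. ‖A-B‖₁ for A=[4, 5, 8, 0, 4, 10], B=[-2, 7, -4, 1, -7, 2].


d = |4+ 2| + |5-7| + |8+ 4| + |0-1| + |4+ 7| + |10-2|
  = 6 + 2 + 12 + 1 + 11 + 8
  = 40

40


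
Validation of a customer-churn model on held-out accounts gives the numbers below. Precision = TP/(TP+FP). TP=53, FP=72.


Precision = TP/(TP+FP)
= 53/(53+72)
= 53/125 = 42.4%

42.4%


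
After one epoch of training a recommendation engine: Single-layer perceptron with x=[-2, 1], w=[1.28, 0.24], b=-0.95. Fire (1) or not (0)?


z = (-2)·(1.28) + (1)·(0.24) - 0.95
  = -3.27
step(z) = 0 (z<0)

0


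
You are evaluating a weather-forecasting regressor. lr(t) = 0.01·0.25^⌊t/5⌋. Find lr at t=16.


n_drops = ⌊16/5⌋ = 3
lr = 0.01·0.25^3 = 0.01·0.015625 = 0.00015625

0.00015625


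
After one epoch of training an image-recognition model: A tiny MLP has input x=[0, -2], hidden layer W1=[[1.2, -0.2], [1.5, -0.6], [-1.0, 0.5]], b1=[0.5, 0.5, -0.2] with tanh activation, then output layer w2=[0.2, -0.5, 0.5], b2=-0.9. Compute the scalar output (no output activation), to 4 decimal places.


z1[0] = (1.2)·(0) + (-0.2)·(-2) + 0.5 = 0.9
z1[1] = (1.5)·(0) + (-0.6)·(-2) + 0.5 = 1.7
z1[2] = (-1.0)·(0) + (0.5)·(-2) - 0.2 = -1.2
h = tanh(z1) = [0.7163, 0.9354, -0.8337]
output = (0.2)·(0.7163) + (-0.5)·(0.9354) + (0.5)·(-0.8337) - 0.9 = -1.6413

-1.6413


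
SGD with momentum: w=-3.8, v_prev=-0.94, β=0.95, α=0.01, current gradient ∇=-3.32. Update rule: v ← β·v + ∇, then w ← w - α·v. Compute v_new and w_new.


v_new = 0.95·-0.94 - 3.32 = -0.893 - 3.32 = -4.213
w_new = -3.8 - 0.01·-4.213 = -3.8 + 0.04213 = -3.75787

v_new=-4.213, w_new=-3.75787


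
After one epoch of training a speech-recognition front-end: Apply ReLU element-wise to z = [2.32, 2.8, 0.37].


ReLU(2.32) = max(0, 2.32) = 2.32
ReLU(2.8) = max(0, 2.8) = 2.8
ReLU(0.37) = max(0, 0.37) = 0.37
result = [2.32, 2.8, 0.37]

[2.32, 2.8, 0.37]


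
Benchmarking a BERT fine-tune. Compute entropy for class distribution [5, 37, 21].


Probabilities: [5/63, 37/63, 21/63] ≈ [0.0794, 0.5873, 0.3333]
H = -((5/63)·log₂(5/63) + (37/63)·log₂(37/63) + (21/63)·log₂(21/63))
  = 1.2694 bits

1.2694 bits


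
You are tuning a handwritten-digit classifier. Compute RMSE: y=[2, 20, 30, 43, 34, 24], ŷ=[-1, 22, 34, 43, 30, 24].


MSE = 45/6 = 7.5
RMSE = √(45/6) = 2.7386

2.7386


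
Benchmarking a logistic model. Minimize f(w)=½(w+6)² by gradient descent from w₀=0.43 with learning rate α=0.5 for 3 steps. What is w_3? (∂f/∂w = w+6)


step 1: grad = 0.43+6 = 6.43; w = 0.43 - 0.5·(6.43) = -2.785
step 2: grad = -2.785+6 = 3.215; w = -2.785 - 0.5·(3.215) = -4.3925
step 3: grad = -4.3925+6 = 1.6075; w = -4.3925 - 0.5·(1.6075) = -5.19625

-5.19625


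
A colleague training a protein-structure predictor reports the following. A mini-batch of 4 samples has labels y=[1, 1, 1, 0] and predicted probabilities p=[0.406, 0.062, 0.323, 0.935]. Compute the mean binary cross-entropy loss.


L[0] = -ln(0.406) = 0.9014
L[1] = -ln(0.062) = 2.7806
L[2] = -ln(0.323) = 1.1301
L[3] = -ln(1-0.935) = -ln(0.065) = 2.7334
mean = (0.9014 + 2.7806 + 1.1301 + 2.7334)/4 = 1.8864

1.8864


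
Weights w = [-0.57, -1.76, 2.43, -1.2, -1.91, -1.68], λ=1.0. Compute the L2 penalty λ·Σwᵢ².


‖w‖₂² = (-0.57)² + (-1.76)² + (2.43)² + (-1.2)² + (-1.91)² + (-1.68)²
     = 0.3249 + 3.0976 + 5.9049 + 1.44 + 3.6481 + 2.8224
     = 17.2379
λ·‖w‖₂² = 1.0·17.2379 = 17.2379

17.2379


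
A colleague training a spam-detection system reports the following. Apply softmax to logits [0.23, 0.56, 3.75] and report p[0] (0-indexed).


Exponentials: e^0.23=1.2586, e^0.56=1.7507, e^3.75=42.5211
Sum = 45.5304
Softmax = [0.0276, 0.0385, 0.9339]
p[0] = 1.2586/45.5304 = 0.0276

0.0276


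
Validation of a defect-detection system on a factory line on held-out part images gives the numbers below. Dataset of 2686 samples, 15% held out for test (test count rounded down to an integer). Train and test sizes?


Test = ⌊2686·15/100⌋ = 402
Train = 2686 - 402 = 2284

Train: 2284, Test: 402


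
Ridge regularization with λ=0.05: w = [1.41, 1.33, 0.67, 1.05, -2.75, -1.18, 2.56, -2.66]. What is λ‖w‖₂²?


‖w‖₂² = (1.41)² + (1.33)² + (0.67)² + (1.05)² + (-2.75)² + (-1.18)² + (2.56)² + (-2.66)²
     = 1.9881 + 1.7689 + 0.4489 + 1.1025 + 7.5625 + 1.3924 + 6.5536 + 7.0756
     = 27.8925
λ·‖w‖₂² = 0.05·27.8925 = 1.394625

1.394625


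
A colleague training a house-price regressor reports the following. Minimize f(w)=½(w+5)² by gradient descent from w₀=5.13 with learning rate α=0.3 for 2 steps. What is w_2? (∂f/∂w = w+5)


step 1: grad = 5.13+5 = 10.13; w = 5.13 - 0.3·(10.13) = 2.091
step 2: grad = 2.091+5 = 7.091; w = 2.091 - 0.3·(7.091) = -0.0363

-0.0363


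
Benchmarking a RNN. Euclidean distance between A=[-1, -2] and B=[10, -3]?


d = √((-1-10)² + (-2+ 3)²)
  = √(121 + 1)
  = √122 = 11.0454

11.0454


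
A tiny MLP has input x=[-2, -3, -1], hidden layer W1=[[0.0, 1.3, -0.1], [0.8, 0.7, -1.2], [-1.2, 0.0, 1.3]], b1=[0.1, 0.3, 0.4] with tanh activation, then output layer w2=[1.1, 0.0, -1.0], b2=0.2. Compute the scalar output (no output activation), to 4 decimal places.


z1[0] = (0.0)·(-2) + (1.3)·(-3) + (-0.1)·(-1) + 0.1 = -3.7
z1[1] = (0.8)·(-2) + (0.7)·(-3) + (-1.2)·(-1) + 0.3 = -2.2
z1[2] = (-1.2)·(-2) + (0.0)·(-3) + (1.3)·(-1) + 0.4 = 1.5
h = tanh(z1) = [-0.9988, -0.9757, 0.9051]
output = (1.1)·(-0.9988) + (0.0)·(-0.9757) + (-1.0)·(0.9051) + 0.2 = -1.8038

-1.8038


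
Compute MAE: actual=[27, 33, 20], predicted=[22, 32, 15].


Absolute errors: |27-22|=5, |33-32|=1, |20-15|=5
Sum = 11
MAE = 11/3 = 11/3

11/3


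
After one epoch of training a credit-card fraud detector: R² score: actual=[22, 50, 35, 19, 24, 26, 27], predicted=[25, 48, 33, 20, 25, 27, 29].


ȳ = 29
SS_res = Σ(y-ŷ)² = 24
SS_tot = Σ(y-ȳ)² = 664
R² = 1 - SS_res/SS_tot = 1 - 0.0361 = 0.9639

0.9639


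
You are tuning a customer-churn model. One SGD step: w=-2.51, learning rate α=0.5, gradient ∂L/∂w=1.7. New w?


w_new = w - α·∇
= -2.51 - 0.5·1.7
= -2.51 - 0.85
= -3.36

-3.36


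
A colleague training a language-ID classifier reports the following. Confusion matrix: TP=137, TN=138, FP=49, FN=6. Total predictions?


Total = TP + TN + FP + FN
= 137 + 138 + 49 + 6
= 330
(Predicted positive: 186, predicted negative: 144)

330


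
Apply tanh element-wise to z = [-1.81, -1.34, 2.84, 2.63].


tanh(-1.81) = -0.9478
tanh(-1.34) = -0.8717
tanh(2.84) = 0.9932
tanh(2.63) = 0.9897
result = [-0.9478, -0.8717, 0.9932, 0.9897]

[-0.9478, -0.8717, 0.9932, 0.9897]


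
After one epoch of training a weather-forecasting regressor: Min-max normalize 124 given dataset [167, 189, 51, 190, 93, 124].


min=51, max=190
(124-51)/(190-51) = 73/139 = 0.5252

0.5252


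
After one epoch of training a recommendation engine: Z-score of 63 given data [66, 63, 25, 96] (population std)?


μ = 62.5, σ = 25.2042
z = (63 - 62.5)/25.2042 = 0.0198

0.0198


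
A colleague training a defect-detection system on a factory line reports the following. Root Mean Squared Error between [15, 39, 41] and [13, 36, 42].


MSE = 14/3 = 4.6667
RMSE = √(14/3) = 2.1602

2.1602


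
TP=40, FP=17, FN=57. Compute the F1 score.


Precision = 40/57 = 0.7018
Recall = 40/97 = 0.4124
F1 = 2·P·R/(P+R) = 2·TP/(2·TP+FP+FN) = 80/(80+17+57) = 80/154 = 0.5195

0.5195


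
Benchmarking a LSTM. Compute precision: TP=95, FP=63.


Precision = TP/(TP+FP)
= 95/(95+63)
= 95/158 = 60.13%

60.13%


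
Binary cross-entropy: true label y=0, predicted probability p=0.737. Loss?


BCE = -[y·ln(p) + (1-y)·ln(1-p)]
= -0 - 1·ln(1-0.737)
= -ln(0.263) = 1.3356

1.3356


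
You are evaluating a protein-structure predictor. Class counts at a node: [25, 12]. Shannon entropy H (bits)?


Probabilities: [25/37, 12/37] ≈ [0.6757, 0.3243]
H = -((25/37)·log₂(25/37) + (12/37)·log₂(12/37))
  = 0.909 bits

0.909 bits


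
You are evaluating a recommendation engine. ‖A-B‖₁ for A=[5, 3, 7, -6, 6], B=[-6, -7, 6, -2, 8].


d = |5+ 6| + |3+ 7| + |7-6| + |-6+ 2| + |6-8|
  = 11 + 10 + 1 + 4 + 2
  = 28

28


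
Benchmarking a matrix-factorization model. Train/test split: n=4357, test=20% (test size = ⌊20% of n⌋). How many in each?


Test = ⌊4357·20/100⌋ = 871
Train = 4357 - 871 = 3486

Train: 3486, Test: 871


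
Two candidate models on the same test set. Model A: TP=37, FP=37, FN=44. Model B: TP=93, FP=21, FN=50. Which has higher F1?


Model A: P=37/74=0.5, R=37/81=0.4568, F1=2PR/(P+R)=2TP/(2TP+FP+FN)=74/155=0.4774
Model B: P=93/114=0.8158, R=93/143=0.6503, F1=2PR/(P+R)=2TP/(2TP+FP+FN)=186/257=0.7237
0.4774 < 0.7237 → Model B

Model B


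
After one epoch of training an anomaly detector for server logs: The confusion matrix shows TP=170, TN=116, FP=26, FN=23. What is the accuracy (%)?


Accuracy = (TP+TN)/(TP+TN+FP+FN)
= (170+116)/(335)
= 286/335 = 85.37%

85.37%


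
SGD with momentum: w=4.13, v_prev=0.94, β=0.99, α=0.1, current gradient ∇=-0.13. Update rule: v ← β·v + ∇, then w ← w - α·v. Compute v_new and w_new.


v_new = 0.99·0.94 - 0.13 = 0.9306 - 0.13 = 0.8006
w_new = 4.13 - 0.1·0.8006 = 4.13 - 0.08006 = 4.04994

v_new=0.8006, w_new=4.04994


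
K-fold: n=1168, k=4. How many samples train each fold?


Fold size = 1168/4 = 292
Training per fold = 1168 - 292 = 876

876


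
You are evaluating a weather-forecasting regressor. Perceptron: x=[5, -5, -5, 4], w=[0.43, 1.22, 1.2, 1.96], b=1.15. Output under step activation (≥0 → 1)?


z = (5)·(0.43) + (-5)·(1.22) + (-5)·(1.2) + (4)·(1.96) + 1.15
  = -0.96
step(z) = 0 (z<0)

0


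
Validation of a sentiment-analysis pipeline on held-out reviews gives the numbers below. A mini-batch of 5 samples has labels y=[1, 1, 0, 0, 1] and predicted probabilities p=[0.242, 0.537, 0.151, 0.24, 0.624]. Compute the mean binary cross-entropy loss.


L[0] = -ln(0.242) = 1.4188
L[1] = -ln(0.537) = 0.6218
L[2] = -ln(1-0.151) = -ln(0.849) = 0.1637
L[3] = -ln(1-0.24) = -ln(0.76) = 0.2744
L[4] = -ln(0.624) = 0.4716
mean = (1.4188 + 0.6218 + 0.1637 + 0.2744 + 0.4716)/5 = 0.5901

0.5901


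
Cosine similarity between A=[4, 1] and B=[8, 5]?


A·B = 4·8 + 1·5 = 37
‖A‖ = √17 = 4.1231, ‖B‖ = √89 = 9.434
cos = 37/(√17·√89) = 37/√1513 = 0.9512

0.9512


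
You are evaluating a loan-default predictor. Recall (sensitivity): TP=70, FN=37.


Recall = TP/(TP+FN)
= 70/(70+37)
= 70/107 = 65.42%

65.42%


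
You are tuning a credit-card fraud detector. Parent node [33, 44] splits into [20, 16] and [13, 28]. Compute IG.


Parent = [33, 44], H_parent = 0.9852
H_left = 0.9911 (n=36), H_right = 0.9012 (n=41)
H_children = (36/77)·0.9911 + (41/77)·0.9012 = 0.9432
IG = 0.9852 - 0.9432 = 0.042

0.042


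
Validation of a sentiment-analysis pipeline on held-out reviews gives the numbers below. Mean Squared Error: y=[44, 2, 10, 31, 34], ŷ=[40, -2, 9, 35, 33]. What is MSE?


Squared errors: (44-40)²=16, (2+ 2)²=16, (10-9)²=1, (31-35)²=16, (34-33)²=1
Sum = 50
MSE = 50/5 = 10

10


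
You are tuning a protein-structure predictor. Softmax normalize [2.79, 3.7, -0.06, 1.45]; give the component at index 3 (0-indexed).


Exponentials: e^2.79=16.281, e^3.7=40.4473, e^-0.06=0.9418, e^1.45=4.2631
Sum = 61.9332
Softmax = [0.2629, 0.6531, 0.0152, 0.0688]
p[3] = 4.2631/61.9332 = 0.0688

0.0688


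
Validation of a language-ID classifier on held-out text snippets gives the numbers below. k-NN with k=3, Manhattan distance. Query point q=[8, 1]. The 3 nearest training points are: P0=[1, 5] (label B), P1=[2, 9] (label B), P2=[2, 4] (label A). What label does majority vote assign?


d(q,P0) = 11  (label B)
d(q,P1) = 14  (label B)
d(q,P2) = 9  (label A)
Votes: A=1, B=2
Majority → B

B


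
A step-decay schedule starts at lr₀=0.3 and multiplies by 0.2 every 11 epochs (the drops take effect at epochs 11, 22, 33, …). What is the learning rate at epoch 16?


n_drops = ⌊16/11⌋ = 1
lr = 0.3·0.2^1 = 0.3·0.2 = 0.06

0.06


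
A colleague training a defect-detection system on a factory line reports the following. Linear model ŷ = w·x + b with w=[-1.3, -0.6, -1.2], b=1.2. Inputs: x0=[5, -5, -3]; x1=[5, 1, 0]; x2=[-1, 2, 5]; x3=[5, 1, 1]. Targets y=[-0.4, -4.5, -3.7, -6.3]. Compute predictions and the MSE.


ŷ0 = (-1.3)·(5) + (-0.6)·(-5) + (-1.2)·(-3) + 1.2 = 1.3
ŷ1 = (-1.3)·(5) + (-0.6)·(1) + (-1.2)·(0) + 1.2 = -5.9
ŷ2 = (-1.3)·(-1) + (-0.6)·(2) + (-1.2)·(5) + 1.2 = -4.7
ŷ3 = (-1.3)·(5) + (-0.6)·(1) + (-1.2)·(1) + 1.2 = -7.1
errors² = [2.89, 1.96, 1.0, 0.64]
MSE = 6.4900/4 = 1.6225

1.6225


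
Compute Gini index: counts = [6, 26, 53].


Probabilities: [6/85, 26/85, 53/85] ≈ [0.0706, 0.3059, 0.6235]
Σpᵢ² = (36 + 676 + 2809)/85² = 3521/7225
Gini = 1 - Σpᵢ² = 1 - 3521/7225 = 0.5127

0.5127


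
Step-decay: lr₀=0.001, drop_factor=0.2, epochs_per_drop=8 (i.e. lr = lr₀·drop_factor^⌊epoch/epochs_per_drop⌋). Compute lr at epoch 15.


n_drops = ⌊15/8⌋ = 1
lr = 0.001·0.2^1 = 0.001·0.2 = 0.0002

0.0002


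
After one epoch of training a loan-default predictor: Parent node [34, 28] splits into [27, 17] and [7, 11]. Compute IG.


Parent = [34, 28], H_parent = 0.9932
H_left = 0.9624 (n=44), H_right = 0.9641 (n=18)
H_children = (44/62)·0.9624 + (18/62)·0.9641 = 0.9629
IG = 0.9932 - 0.9629 = 0.0303

0.0303


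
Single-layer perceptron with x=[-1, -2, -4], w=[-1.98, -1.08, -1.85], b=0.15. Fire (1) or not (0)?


z = (-1)·(-1.98) + (-2)·(-1.08) + (-4)·(-1.85) + 0.15
  = 11.69
step(z) = 1 (z≥0)

1


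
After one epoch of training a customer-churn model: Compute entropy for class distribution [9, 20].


Probabilities: [9/29, 20/29] ≈ [0.3103, 0.6897]
H = -((9/29)·log₂(9/29) + (20/29)·log₂(20/29))
  = 0.8936 bits

0.8936 bits


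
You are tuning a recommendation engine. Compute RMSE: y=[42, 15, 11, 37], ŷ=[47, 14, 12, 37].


MSE = 27/4 = 6.75
RMSE = √(27/4) = 2.5981

2.5981


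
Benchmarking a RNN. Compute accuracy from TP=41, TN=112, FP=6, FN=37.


Accuracy = (TP+TN)/(TP+TN+FP+FN)
= (41+112)/(196)
= 153/196 = 78.06%

78.06%


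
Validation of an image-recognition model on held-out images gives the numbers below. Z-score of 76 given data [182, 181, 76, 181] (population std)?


μ = 155, σ = 45.6125
z = (76 - 155)/45.6125 = -1.732

-1.732


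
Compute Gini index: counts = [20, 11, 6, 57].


Probabilities: [20/94, 11/94, 6/94, 57/94] ≈ [0.2128, 0.117, 0.0638, 0.6064]
Σpᵢ² = (400 + 121 + 36 + 3249)/94² = 3806/8836
Gini = 1 - Σpᵢ² = 1 - 3806/8836 = 0.5693

0.5693


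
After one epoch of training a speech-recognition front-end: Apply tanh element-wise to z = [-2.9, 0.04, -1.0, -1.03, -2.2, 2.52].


tanh(-2.9) = -0.994
tanh(0.04) = 0.04
tanh(-1.0) = -0.7616
tanh(-1.03) = -0.7739
tanh(-2.2) = -0.9757
tanh(2.52) = 0.9871
result = [-0.994, 0.04, -0.7616, -0.7739, -0.9757, 0.9871]

[-0.994, 0.04, -0.7616, -0.7739, -0.9757, 0.9871]


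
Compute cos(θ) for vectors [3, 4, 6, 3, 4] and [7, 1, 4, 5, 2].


A·B = 3·7 + 4·1 + 6·4 + 3·5 + 4·2 = 72
‖A‖ = √86 = 9.2736, ‖B‖ = √95 = 9.7468
cos = 72/(√86·√95) = 72/√8170 = 0.7966

0.7966


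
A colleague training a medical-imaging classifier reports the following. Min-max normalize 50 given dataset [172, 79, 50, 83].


min=50, max=172
(50-50)/(172-50) = 0/122 = 0.0

0.0


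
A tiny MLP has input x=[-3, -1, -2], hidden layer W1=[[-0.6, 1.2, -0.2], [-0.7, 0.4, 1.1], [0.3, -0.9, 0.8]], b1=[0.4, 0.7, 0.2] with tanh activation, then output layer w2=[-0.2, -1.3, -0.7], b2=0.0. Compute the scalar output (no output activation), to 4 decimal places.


z1[0] = (-0.6)·(-3) + (1.2)·(-1) + (-0.2)·(-2) + 0.4 = 1.4
z1[1] = (-0.7)·(-3) + (0.4)·(-1) + (1.1)·(-2) + 0.7 = 0.2
z1[2] = (0.3)·(-3) + (-0.9)·(-1) + (0.8)·(-2) + 0.2 = -1.4
h = tanh(z1) = [0.8854, 0.1974, -0.8854]
output = (-0.2)·(0.8854) + (-1.3)·(0.1974) + (-0.7)·(-0.8854) + 0.0 = 0.1861

0.1861


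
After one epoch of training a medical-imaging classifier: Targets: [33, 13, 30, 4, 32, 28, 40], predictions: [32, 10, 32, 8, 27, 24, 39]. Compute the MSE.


Squared errors: (33-32)²=1, (13-10)²=9, (30-32)²=4, (4-8)²=16, (32-27)²=25, (28-24)²=16, (40-39)²=1
Sum = 72
MSE = 72/7 = 72/7

72/7


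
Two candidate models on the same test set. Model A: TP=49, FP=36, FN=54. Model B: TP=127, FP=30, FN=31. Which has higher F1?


Model A: P=49/85=0.5765, R=49/103=0.4757, F1=2PR/(P+R)=2TP/(2TP+FP+FN)=98/188=0.5213
Model B: P=127/157=0.8089, R=127/158=0.8038, F1=2PR/(P+R)=2TP/(2TP+FP+FN)=254/315=0.8063
0.5213 < 0.8063 → Model B

Model B


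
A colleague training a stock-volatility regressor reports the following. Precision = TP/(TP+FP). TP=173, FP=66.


Precision = TP/(TP+FP)
= 173/(173+66)
= 173/239 = 72.38%

72.38%


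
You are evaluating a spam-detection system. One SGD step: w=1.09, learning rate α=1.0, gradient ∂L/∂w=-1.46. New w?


w_new = w - α·∇
= 1.09 - 1.0·-1.46
= 1.09 + 1.46
= 2.55

2.55


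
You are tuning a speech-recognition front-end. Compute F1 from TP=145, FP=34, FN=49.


Precision = 145/179 = 0.8101
Recall = 145/194 = 0.7474
F1 = 2·P·R/(P+R) = 2·TP/(2·TP+FP+FN) = 290/(290+34+49) = 290/373 = 0.7775

0.7775


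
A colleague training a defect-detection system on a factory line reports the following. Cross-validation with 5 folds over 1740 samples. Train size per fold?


Fold size = 1740/5 = 348
Training per fold = 1740 - 348 = 1392

1392


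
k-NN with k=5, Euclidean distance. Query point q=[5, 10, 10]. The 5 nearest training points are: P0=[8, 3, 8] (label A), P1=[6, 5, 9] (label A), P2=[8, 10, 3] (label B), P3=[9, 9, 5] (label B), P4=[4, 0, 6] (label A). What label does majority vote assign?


d(q,P0) = 7.874  (label A)
d(q,P1) = 5.1962  (label A)
d(q,P2) = 7.6158  (label B)
d(q,P3) = 6.4807  (label B)
d(q,P4) = 10.8167  (label A)
Votes: A=3, B=2
Majority → A

A


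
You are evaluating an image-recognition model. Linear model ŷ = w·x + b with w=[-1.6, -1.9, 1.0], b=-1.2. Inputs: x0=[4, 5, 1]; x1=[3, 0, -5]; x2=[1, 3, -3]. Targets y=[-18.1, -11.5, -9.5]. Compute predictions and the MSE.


ŷ0 = (-1.6)·(4) + (-1.9)·(5) + (1.0)·(1) - 1.2 = -16.1
ŷ1 = (-1.6)·(3) + (-1.9)·(0) + (1.0)·(-5) - 1.2 = -11.0
ŷ2 = (-1.6)·(1) + (-1.9)·(3) + (1.0)·(-3) - 1.2 = -11.5
errors² = [4.0, 0.25, 4.0]
MSE = 8.2500/3 = 2.75

2.75


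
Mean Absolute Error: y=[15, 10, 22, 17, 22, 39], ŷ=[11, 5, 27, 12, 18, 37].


Absolute errors: |15-11|=4, |10-5|=5, |22-27|=5, |17-12|=5, |22-18|=4, |39-37|=2
Sum = 25
MAE = 25/6 = 25/6

25/6


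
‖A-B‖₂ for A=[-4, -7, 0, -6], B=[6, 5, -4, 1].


d = √((-4-6)² + (-7-5)² + (0+ 4)² + (-6-1)²)
  = √(100 + 144 + 16 + 49)
  = √309 = 17.5784

17.5784


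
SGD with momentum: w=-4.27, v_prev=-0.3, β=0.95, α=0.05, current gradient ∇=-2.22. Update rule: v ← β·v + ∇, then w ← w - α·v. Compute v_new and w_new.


v_new = 0.95·-0.3 - 2.22 = -0.285 - 2.22 = -2.505
w_new = -4.27 - 0.05·-2.505 = -4.27 + 0.12525 = -4.14475

v_new=-2.505, w_new=-4.14475


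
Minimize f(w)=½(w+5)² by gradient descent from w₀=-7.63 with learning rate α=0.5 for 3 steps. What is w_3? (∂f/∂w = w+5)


step 1: grad = -7.63+5 = -2.63; w = -7.63 - 0.5·(-2.63) = -6.315
step 2: grad = -6.315+5 = -1.315; w = -6.315 - 0.5·(-1.315) = -5.6575
step 3: grad = -5.6575+5 = -0.6575; w = -5.6575 - 0.5·(-0.6575) = -5.32875

-5.32875


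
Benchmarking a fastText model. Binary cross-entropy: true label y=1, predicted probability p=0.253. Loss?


BCE = -[y·ln(p) + (1-y)·ln(1-p)]
= -1·ln(0.253) - 0
= -ln(0.253) = 1.3744

1.3744


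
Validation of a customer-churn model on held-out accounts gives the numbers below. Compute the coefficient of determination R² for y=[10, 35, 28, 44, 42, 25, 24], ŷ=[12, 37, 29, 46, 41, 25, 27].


ȳ = 29.7143
SS_res = Σ(y-ŷ)² = 23
SS_tot = Σ(y-ȳ)² = 829.43
R² = 1 - SS_res/SS_tot = 1 - 0.0277 = 0.9723

0.9723


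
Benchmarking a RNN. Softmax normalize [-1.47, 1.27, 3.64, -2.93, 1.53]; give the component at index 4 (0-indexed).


Exponentials: e^-1.47=0.2299, e^1.27=3.5609, e^3.64=38.0918, e^-2.93=0.0534, e^1.53=4.6182
Sum = 46.5542
Softmax = [0.0049, 0.0765, 0.8182, 0.0011, 0.0992]
p[4] = 4.6182/46.5542 = 0.0992

0.0992


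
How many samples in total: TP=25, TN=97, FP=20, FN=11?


Total = TP + TN + FP + FN
= 25 + 97 + 20 + 11
= 153
(Predicted positive: 45, predicted negative: 108)

153


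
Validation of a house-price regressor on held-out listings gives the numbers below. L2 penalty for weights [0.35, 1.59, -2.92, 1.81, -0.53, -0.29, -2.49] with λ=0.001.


‖w‖₂² = (0.35)² + (1.59)² + (-2.92)² + (1.81)² + (-0.53)² + (-0.29)² + (-2.49)²
     = 0.1225 + 2.5281 + 8.5264 + 3.2761 + 0.2809 + 0.0841 + 6.2001
     = 21.0182
λ·‖w‖₂² = 0.001·21.0182 = 0.021018

0.021018


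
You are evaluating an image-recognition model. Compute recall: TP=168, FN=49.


Recall = TP/(TP+FN)
= 168/(168+49)
= 168/217 = 77.42%

77.42%


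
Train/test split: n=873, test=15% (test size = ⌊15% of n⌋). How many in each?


Test = ⌊873·15/100⌋ = 130
Train = 873 - 130 = 743

Train: 743, Test: 130


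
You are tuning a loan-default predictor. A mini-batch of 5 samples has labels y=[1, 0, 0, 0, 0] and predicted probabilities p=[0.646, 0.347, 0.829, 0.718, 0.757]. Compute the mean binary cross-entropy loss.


L[0] = -ln(0.646) = 0.437
L[1] = -ln(1-0.347) = -ln(0.653) = 0.4262
L[2] = -ln(1-0.829) = -ln(0.171) = 1.7661
L[3] = -ln(1-0.718) = -ln(0.282) = 1.2658
L[4] = -ln(1-0.757) = -ln(0.243) = 1.4147
mean = (0.437 + 0.4262 + 1.7661 + 1.2658 + 1.4147)/5 = 1.062

1.062


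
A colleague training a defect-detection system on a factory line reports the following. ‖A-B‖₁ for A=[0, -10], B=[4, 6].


d = |0-4| + |-10-6|
  = 4 + 16
  = 20

20


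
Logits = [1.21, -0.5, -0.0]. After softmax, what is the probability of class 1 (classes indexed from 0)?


Exponentials: e^1.21=3.3535, e^-0.5=0.6065, e^-0.0=1
Sum = 4.96
Softmax = [0.6761, 0.1223, 0.2016]
p[1] = 0.6065/4.96 = 0.1223

0.1223


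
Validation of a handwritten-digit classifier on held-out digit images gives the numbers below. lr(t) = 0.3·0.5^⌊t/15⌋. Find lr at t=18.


n_drops = ⌊18/15⌋ = 1
lr = 0.3·0.5^1 = 0.3·0.5 = 0.15

0.15


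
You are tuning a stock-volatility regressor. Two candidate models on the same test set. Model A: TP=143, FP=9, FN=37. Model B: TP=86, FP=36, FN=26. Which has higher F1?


Model A: P=143/152=0.9408, R=143/180=0.7944, F1=2PR/(P+R)=2TP/(2TP+FP+FN)=286/332=0.8614
Model B: P=86/122=0.7049, R=86/112=0.7679, F1=2PR/(P+R)=2TP/(2TP+FP+FN)=172/234=0.735
0.8614 > 0.735 → Model A

Model A


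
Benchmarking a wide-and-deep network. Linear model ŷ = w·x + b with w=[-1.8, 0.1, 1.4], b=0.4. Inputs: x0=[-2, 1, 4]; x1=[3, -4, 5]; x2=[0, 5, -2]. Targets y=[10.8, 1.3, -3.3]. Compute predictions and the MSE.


ŷ0 = (-1.8)·(-2) + (0.1)·(1) + (1.4)·(4) + 0.4 = 9.7
ŷ1 = (-1.8)·(3) + (0.1)·(-4) + (1.4)·(5) + 0.4 = 1.6
ŷ2 = (-1.8)·(0) + (0.1)·(5) + (1.4)·(-2) + 0.4 = -1.9
errors² = [1.21, 0.09, 1.96]
MSE = 3.2600/3 = 1.0867

1.0867


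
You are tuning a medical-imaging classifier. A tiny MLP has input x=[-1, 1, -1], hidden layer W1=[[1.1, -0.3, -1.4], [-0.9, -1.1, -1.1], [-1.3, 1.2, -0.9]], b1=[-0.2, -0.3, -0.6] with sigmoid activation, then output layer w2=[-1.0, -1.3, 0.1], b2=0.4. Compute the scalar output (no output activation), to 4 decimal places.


z1[0] = (1.1)·(-1) + (-0.3)·(1) + (-1.4)·(-1) - 0.2 = -0.2
z1[1] = (-0.9)·(-1) + (-1.1)·(1) + (-1.1)·(-1) - 0.3 = 0.6
z1[2] = (-1.3)·(-1) + (1.2)·(1) + (-0.9)·(-1) - 0.6 = 2.8
h = sigmoid(z1) = [0.4502, 0.6457, 0.9427]
output = (-1.0)·(0.4502) + (-1.3)·(0.6457) + (0.1)·(0.9427) + 0.4 = -0.7953

-0.7953


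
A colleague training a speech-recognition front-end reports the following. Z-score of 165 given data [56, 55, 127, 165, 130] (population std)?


μ = 106.6, σ = 43.8114
z = (165 - 106.6)/43.8114 = 1.333

1.333


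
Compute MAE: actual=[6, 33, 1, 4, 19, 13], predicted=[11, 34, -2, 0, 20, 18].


Absolute errors: |6-11|=5, |33-34|=1, |1+ 2|=3, |4-0|=4, |19-20|=1, |13-18|=5
Sum = 19
MAE = 19/6 = 19/6

19/6


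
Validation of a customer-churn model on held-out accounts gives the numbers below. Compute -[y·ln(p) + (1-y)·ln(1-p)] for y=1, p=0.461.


BCE = -[y·ln(p) + (1-y)·ln(1-p)]
= -1·ln(0.461) - 0
= -ln(0.461) = 0.7744

0.7744


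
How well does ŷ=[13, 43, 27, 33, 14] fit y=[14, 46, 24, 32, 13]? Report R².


ȳ = 25.8
SS_res = Σ(y-ŷ)² = 21
SS_tot = Σ(y-ȳ)² = 752.8
R² = 1 - SS_res/SS_tot = 1 - 0.0279 = 0.9721

0.9721


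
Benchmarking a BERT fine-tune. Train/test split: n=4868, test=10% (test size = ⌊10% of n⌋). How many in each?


Test = ⌊4868·10/100⌋ = 486
Train = 4868 - 486 = 4382

Train: 4382, Test: 486


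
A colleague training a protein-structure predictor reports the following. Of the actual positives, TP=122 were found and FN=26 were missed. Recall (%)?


Recall = TP/(TP+FN)
= 122/(122+26)
= 122/148 = 82.43%

82.43%


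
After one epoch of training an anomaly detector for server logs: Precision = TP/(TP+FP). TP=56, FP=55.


Precision = TP/(TP+FP)
= 56/(56+55)
= 56/111 = 50.45%

50.45%


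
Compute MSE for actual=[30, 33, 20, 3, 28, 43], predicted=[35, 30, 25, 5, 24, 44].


Squared errors: (30-35)²=25, (33-30)²=9, (20-25)²=25, (3-5)²=4, (28-24)²=16, (43-44)²=1
Sum = 80
MSE = 80/6 = 40/3

40/3


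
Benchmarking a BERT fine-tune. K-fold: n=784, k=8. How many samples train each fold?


Fold size = 784/8 = 98
Training per fold = 784 - 98 = 686

686


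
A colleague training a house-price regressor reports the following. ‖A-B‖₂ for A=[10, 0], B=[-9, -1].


d = √((10+ 9)² + (0+ 1)²)
  = √(361 + 1)
  = √362 = 19.0263

19.0263


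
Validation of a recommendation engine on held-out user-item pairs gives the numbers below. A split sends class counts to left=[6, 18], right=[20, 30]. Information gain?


Parent = [26, 48], H_parent = 0.9353
H_left = 0.8113 (n=24), H_right = 0.971 (n=50)
H_children = (24/74)·0.8113 + (50/74)·0.971 = 0.9192
IG = 0.9353 - 0.9192 = 0.0161

0.0161
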